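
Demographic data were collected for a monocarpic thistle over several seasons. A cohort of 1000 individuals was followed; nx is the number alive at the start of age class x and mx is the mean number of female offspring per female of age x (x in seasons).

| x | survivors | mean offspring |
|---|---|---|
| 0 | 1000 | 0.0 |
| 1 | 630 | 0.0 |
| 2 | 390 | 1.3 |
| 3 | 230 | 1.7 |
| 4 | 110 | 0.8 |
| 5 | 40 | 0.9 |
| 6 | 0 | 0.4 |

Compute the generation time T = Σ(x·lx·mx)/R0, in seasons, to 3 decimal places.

2.660

lx = nx/n0 = nx/1000: 1, 0.63, 0.39, 0.23, 0.11, 0.04, 0
lx·mx: 0, 0, 0.507, 0.391, 0.088, 0.036, 0 → R0 = 1.022
x·lx·mx: 0, 0, 1.014, 1.173, 0.352, 0.18, 0 → Σ = 2.719
T = 2.719 / 1.022 = 2.66047… → 2.660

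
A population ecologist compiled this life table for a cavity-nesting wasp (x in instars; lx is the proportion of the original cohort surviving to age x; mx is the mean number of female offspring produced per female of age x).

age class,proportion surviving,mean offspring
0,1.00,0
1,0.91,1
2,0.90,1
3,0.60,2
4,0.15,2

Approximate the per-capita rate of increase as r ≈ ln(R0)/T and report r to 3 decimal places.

0.528

R0 = Σ lx·mx = 0 + 0.91 + 0.9 + 1.2 + 0.3 = 3.31
Σ x·lx·mx = 7.51; T = 7.51/3.31 = 2.26888…
r ≈ ln(R0)/T = ln(3.31)/2.26888… = 0.52755… → 0.528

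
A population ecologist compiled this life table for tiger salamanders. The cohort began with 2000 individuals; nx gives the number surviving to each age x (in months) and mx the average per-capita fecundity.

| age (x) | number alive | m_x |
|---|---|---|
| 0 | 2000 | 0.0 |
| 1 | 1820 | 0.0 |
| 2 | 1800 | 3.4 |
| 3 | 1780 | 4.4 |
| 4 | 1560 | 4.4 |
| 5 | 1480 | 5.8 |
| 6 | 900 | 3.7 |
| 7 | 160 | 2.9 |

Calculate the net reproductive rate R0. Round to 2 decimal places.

lx = nx/n0 = nx/2000: 1, 0.91, 0.9, 0.89, 0.78, 0.74, 0.45, 0.08
lx·mx by age: 0, 0, 3.06, 3.916, 3.432, 4.292, 1.665, 0.232
R0 = Σ lx·mx = 16.597 → 16.60

16.60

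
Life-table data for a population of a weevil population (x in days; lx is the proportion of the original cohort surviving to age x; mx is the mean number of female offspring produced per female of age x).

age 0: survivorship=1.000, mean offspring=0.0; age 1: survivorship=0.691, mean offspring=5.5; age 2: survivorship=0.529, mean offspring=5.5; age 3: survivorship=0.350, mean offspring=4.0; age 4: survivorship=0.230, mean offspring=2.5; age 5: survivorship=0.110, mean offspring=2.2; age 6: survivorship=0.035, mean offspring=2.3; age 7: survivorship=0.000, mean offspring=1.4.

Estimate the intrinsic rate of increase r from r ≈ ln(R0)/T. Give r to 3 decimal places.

R0 = Σ lx·mx = 0 + 3.8005 + 2.9095 + 1.4 + 0.575 + 0.242 + 0.0805 + 0 = 9.0075
Σ x·lx·mx = 17.8125; T = 17.8125/9.0075 = 1.97752…
r ≈ ln(R0)/T = ln(9.0075)/1.97752… = 1.11152… → 1.112

1.112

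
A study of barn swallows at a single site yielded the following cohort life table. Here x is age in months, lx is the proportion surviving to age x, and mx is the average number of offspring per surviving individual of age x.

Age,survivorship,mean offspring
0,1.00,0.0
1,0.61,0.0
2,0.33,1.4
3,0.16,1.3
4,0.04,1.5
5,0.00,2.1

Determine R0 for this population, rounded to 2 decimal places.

lx·mx by age: 0, 0, 0.462, 0.208, 0.06, 0
R0 = Σ lx·mx = 0.73 → 0.73

0.73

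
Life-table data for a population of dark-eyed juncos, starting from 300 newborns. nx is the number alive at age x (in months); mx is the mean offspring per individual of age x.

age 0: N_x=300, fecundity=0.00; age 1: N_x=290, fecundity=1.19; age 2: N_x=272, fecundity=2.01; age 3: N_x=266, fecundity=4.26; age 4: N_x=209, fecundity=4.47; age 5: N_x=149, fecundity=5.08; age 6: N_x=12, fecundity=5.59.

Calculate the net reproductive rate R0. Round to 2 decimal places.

12.61

lx = nx/n0 = nx/300: 1, 0.96667…, 0.90667…, 0.88667…, 0.69667…, 0.49667…, 0.04
lx·mx by age: 0, 1.150333…, 1.8224…, 3.7772…, 3.1141…, 2.523067…, 0.2236
R0 = Σ lx·mx = 12.6107… → 12.61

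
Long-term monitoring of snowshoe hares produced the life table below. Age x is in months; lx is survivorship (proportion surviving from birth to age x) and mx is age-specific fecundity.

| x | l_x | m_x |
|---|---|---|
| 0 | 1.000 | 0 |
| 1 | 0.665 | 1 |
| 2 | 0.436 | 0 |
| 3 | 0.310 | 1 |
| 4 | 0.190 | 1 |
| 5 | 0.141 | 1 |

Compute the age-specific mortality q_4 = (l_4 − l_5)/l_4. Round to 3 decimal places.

0.258

q_4 = (l_4 − l_5) / l_4 = (0.19 − 0.141) / 0.19
     = 0.049 / 0.19 = 0.257895… → 0.258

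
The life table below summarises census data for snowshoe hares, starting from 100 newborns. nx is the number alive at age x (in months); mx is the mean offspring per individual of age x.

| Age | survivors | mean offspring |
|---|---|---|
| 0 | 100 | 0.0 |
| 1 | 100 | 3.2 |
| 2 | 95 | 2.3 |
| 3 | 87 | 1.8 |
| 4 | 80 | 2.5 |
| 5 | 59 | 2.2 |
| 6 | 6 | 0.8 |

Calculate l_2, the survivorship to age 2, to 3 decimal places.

l_2 = n_2/n_0 = 95/100 = 0.95 → 0.950

0.950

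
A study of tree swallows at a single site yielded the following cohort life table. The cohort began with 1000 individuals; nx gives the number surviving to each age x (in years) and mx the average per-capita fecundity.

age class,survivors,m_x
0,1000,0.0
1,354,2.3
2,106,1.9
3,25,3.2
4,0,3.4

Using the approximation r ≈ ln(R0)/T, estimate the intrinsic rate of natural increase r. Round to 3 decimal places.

lx = nx/n0 = nx/1000: 1, 0.354, 0.106, 0.025, 0
R0 = Σ lx·mx = 0 + 0.8142 + 0.2014 + 0.08 + 0 = 1.0956
Σ x·lx·mx = 1.457; T = 1.457/1.0956 = 1.32986…
r ≈ ln(R0)/T = ln(1.0956)/1.32986… = 0.06866… → 0.069

0.069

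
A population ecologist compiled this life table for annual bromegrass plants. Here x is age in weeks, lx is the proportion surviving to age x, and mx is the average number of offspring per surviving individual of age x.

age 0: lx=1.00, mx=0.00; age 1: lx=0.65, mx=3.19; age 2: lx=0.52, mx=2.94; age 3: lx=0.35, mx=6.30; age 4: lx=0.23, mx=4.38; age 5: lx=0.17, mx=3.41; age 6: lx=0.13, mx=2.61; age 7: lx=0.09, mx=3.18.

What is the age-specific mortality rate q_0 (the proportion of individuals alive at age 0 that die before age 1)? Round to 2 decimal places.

0.35

q_0 = (l_0 − l_1) / l_0 = (1 − 0.65) / 1
     = 0.35 / 1 = 0.35 → 0.35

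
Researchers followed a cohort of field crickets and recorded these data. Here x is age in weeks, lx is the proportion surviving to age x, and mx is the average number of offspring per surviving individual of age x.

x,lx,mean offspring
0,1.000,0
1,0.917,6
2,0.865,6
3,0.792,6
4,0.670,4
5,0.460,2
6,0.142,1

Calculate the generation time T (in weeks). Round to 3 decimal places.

2.414

lx·mx: 0, 5.502, 5.19, 4.752, 2.68, 0.92, 0.142 → R0 = 19.186
x·lx·mx: 0, 5.502, 10.38, 14.256, 10.72, 4.6, 0.852 → Σ = 46.31
T = 46.31 / 19.186 = 2.413739… → 2.414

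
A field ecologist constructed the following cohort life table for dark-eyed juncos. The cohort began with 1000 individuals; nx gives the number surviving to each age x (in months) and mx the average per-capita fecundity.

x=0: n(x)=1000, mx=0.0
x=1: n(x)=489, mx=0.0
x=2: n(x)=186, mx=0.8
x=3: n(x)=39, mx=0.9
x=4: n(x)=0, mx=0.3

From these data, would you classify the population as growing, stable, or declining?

lx = nx/n0 = nx/1000: 1, 0.489, 0.186, 0.039, 0
R0 = Σ lx·mx = 0 + 0 + 0.1488 + 0.0351 + 0 = 0.1839
R0 < 1, so the population is declining.

declining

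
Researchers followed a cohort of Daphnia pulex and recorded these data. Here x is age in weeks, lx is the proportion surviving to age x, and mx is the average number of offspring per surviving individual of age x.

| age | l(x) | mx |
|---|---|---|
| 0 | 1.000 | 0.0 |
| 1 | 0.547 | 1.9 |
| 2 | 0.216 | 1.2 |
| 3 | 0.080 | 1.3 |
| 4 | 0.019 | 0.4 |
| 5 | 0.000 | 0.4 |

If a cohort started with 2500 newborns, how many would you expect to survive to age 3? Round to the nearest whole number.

Expected survivors = N0 · l_3 = 2500 × 0.080 = 200 → 200

200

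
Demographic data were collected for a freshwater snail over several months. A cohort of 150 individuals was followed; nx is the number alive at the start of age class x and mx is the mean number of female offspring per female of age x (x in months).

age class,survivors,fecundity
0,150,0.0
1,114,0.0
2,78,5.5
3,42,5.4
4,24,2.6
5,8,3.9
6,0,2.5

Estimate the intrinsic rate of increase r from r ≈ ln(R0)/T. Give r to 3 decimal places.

lx = nx/n0 = nx/150: 1, 0.76, 0.52, 0.28, 0.16, 0.05333…, 0
R0 = Σ lx·mx = 0 + 0 + 2.86 + 1.512 + 0.416 + 0.208… + 0 = 4.996…
Σ x·lx·mx = 12.96…; T = 12.96…/4.996… = 2.59408…
r ≈ ln(R0)/T = ln(4.996…)/2.59408… = 0.62012… → 0.620

0.620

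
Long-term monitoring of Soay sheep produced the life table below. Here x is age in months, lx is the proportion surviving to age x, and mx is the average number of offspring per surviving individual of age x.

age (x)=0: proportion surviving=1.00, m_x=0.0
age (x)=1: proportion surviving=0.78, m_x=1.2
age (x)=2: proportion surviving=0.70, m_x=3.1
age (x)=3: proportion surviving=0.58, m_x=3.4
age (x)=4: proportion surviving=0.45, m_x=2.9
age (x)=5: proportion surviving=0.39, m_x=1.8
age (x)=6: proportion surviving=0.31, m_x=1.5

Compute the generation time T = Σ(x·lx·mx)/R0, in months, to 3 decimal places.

lx·mx: 0, 0.936, 2.17, 1.972, 1.305, 0.702, 0.465 → R0 = 7.55
x·lx·mx: 0, 0.936, 4.34, 5.916, 5.22, 3.51, 2.79 → Σ = 22.712
T = 22.712 / 7.55 = 3.008212… → 3.008

3.008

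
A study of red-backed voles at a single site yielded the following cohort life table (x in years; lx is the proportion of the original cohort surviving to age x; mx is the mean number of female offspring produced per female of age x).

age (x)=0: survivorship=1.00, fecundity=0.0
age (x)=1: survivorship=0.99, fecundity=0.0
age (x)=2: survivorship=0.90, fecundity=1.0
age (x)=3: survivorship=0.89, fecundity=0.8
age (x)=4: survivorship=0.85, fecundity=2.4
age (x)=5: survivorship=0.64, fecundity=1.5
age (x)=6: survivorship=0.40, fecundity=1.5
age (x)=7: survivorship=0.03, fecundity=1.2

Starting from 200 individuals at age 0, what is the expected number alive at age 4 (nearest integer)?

170

Expected survivors = N0 · l_4 = 200 × 0.85 = 170 → 170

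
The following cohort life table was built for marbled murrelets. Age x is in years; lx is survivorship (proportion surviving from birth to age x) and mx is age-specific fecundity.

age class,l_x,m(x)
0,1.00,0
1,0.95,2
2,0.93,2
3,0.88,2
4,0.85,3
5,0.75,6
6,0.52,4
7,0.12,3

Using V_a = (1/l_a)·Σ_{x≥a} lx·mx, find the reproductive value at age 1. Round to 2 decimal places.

15.80

lx·mx for x ≥ 1: 1.9, 1.86, 1.76, 2.55, 4.5, 2.08, 0.36 → sum = 15.01
V_1 = 15.01 / l_1 = 15.01 / 0.95 = 15.8 → 15.80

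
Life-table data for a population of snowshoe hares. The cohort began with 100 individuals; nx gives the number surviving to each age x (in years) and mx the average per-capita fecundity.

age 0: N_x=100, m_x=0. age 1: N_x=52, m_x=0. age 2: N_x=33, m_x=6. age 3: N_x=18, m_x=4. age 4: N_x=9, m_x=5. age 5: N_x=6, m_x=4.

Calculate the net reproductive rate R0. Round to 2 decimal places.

3.39

lx = nx/n0 = nx/100: 1, 0.52, 0.33, 0.18, 0.09, 0.06
lx·mx by age: 0, 0, 1.98, 0.72, 0.45, 0.24
R0 = Σ lx·mx = 3.39 → 3.39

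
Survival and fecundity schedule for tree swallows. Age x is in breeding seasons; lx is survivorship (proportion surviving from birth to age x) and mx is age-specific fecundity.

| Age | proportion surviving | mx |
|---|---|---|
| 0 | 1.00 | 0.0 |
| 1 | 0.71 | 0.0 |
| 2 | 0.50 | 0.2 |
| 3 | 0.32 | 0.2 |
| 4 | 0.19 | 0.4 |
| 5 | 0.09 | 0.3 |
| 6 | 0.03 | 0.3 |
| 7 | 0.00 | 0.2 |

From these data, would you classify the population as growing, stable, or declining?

declining

R0 = Σ lx·mx = 0 + 0 + 0.1 + 0.064 + 0.076 + 0.027 + 0.009 + 0 = 0.276
R0 < 1, so the population is declining.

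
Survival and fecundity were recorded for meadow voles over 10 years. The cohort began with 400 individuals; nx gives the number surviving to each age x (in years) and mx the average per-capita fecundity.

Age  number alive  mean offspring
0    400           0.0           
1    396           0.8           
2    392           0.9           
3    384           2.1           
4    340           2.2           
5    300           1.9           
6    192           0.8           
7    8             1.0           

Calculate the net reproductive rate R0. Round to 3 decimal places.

lx = nx/n0 = nx/400: 1, 0.99, 0.98, 0.96, 0.85, 0.75, 0.48, 0.02
lx·mx by age: 0, 0.792, 0.882, 2.016, 1.87, 1.425, 0.384, 0.02
R0 = Σ lx·mx = 7.389 → 7.389

7.389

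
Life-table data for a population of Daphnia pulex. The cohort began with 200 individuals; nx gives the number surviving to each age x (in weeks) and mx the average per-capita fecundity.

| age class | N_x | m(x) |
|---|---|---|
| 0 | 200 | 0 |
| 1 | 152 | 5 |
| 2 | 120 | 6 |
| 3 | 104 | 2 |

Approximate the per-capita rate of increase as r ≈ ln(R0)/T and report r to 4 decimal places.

1.2750

lx = nx/n0 = nx/200: 1, 0.76, 0.6, 0.52
R0 = Σ lx·mx = 0 + 3.8 + 3.6 + 1.04 = 8.44
Σ x·lx·mx = 14.12; T = 14.12/8.44 = 1.67299…
r ≈ ln(R0)/T = ln(8.44)/1.67299… = 1.274955… → 1.2750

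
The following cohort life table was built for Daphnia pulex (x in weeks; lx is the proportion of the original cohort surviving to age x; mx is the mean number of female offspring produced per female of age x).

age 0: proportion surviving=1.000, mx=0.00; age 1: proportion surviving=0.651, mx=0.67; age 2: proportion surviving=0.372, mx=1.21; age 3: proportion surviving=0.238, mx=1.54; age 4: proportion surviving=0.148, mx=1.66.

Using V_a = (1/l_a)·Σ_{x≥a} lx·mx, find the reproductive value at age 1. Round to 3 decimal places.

2.302

lx·mx for x ≥ 1: 0.43617, 0.45012, 0.36652, 0.24568 → sum = 1.49849
V_1 = 1.49849 / l_1 = 1.49849 / 0.651 = 2.301828… → 2.302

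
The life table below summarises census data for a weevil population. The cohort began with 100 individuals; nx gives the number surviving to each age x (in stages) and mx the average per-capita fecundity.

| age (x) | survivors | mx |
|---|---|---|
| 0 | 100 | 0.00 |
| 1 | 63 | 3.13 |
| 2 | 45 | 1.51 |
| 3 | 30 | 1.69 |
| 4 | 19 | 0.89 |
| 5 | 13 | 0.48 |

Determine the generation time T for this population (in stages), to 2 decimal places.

1.72

lx = nx/n0 = nx/100: 1, 0.63, 0.45, 0.3, 0.19, 0.13
lx·mx: 0, 1.9719, 0.6795, 0.507, 0.1691, 0.0624 → R0 = 3.3899
x·lx·mx: 0, 1.9719, 1.359, 1.521, 0.6764, 0.312 → Σ = 5.8403
T = 5.8403 / 3.3899 = 1.722853… → 1.72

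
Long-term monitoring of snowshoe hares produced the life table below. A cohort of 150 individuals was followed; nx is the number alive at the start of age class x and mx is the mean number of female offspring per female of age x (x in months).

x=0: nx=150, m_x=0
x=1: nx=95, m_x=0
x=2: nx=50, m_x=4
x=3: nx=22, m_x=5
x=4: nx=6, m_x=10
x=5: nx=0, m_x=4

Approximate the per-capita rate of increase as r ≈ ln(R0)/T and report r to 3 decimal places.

lx = nx/n0 = nx/150: 1, 0.63333…, 0.33333…, 0.14667…, 0.04, 0
R0 = Σ lx·mx = 0 + 0 + 1.33333… + 0.73333… + 0.4 + 0 = 2.466667…
Σ x·lx·mx = 6.466667…; T = 6.466667…/2.466667… = 2.62162…
r ≈ ln(R0)/T = ln(2.466667…)/2.62162… = 0.34439… → 0.344

0.344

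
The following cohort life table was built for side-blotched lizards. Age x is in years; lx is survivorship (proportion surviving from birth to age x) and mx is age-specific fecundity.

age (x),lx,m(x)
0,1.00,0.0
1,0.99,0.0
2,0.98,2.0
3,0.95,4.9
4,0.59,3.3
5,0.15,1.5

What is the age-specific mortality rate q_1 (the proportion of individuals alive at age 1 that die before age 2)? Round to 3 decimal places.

0.010

q_1 = (l_1 − l_2) / l_1 = (0.99 − 0.98) / 0.99
     = 0.01 / 0.99 = 0.010101… → 0.010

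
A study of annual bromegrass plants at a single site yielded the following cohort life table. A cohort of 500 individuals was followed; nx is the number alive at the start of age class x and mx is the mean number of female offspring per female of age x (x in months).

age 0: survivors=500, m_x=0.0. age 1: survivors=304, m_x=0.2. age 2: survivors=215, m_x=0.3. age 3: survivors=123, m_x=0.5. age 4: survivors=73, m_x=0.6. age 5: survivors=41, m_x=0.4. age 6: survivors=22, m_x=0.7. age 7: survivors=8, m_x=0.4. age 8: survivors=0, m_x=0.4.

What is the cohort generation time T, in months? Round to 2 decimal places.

2.81

lx = nx/n0 = nx/500: 1, 0.608, 0.43, 0.246, 0.146, 0.082, 0.044, 0.016, 0
lx·mx: 0, 0.1216, 0.129, 0.123, 0.0876, 0.0328, 0.0308, 0.0064, 0 → R0 = 0.5312
x·lx·mx: 0, 0.1216, 0.258, 0.369, 0.3504, 0.164, 0.1848, 0.0448, 0 → Σ = 1.4926
T = 1.4926 / 0.5312 = 2.809864… → 2.81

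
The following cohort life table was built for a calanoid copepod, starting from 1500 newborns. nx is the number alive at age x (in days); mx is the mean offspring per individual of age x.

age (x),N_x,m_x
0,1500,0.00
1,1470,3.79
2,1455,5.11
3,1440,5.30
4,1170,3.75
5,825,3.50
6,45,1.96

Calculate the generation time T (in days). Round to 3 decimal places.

2.709

lx = nx/n0 = nx/1500: 1, 0.98, 0.97, 0.96, 0.78, 0.55, 0.03
lx·mx: 0, 3.7142, 4.9567, 5.088, 2.925, 1.925, 0.0588 → R0 = 18.6677
x·lx·mx: 0, 3.7142, 9.9134, 15.264, 11.7, 9.625, 0.3528 → Σ = 50.5694
T = 50.5694 / 18.6677 = 2.708925… → 2.709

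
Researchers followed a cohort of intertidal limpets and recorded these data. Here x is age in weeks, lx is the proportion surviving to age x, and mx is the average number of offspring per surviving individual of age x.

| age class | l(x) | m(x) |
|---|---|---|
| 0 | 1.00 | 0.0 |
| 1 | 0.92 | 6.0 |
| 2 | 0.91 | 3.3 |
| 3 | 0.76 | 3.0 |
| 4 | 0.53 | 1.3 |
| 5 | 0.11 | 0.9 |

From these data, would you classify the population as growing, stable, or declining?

R0 = Σ lx·mx = 0 + 5.52 + 3.003 + 2.28 + 0.689 + 0.099 = 11.591
R0 > 1, so the population is growing.

growing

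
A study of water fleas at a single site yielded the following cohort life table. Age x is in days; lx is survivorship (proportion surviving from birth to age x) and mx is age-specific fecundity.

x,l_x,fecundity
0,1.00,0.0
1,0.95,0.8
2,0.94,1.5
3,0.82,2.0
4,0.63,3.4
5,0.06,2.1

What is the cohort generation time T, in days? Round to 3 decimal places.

2.912

lx·mx: 0, 0.76, 1.41, 1.64, 2.142, 0.126 → R0 = 6.078
x·lx·mx: 0, 0.76, 2.82, 4.92, 8.568, 0.63 → Σ = 17.698
T = 17.698 / 6.078 = 2.911813… → 2.912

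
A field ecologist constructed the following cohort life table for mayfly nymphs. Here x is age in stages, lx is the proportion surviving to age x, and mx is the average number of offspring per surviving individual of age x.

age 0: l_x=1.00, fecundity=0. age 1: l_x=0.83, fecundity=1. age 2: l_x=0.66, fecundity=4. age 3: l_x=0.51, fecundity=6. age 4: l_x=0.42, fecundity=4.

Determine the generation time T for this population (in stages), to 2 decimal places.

lx·mx: 0, 0.83, 2.64, 3.06, 1.68 → R0 = 8.21
x·lx·mx: 0, 0.83, 5.28, 9.18, 6.72 → Σ = 22.01
T = 22.01 / 8.21 = 2.680877… → 2.68

2.68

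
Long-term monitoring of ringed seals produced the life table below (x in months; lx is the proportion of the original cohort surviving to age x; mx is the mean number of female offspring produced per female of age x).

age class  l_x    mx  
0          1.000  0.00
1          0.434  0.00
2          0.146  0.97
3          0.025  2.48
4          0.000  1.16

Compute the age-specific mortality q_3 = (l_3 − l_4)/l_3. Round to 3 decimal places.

1.000

q_3 = (l_3 − l_4) / l_3 = (0.025 − 0) / 0.025
     = 0.025 / 0.025 = 1 → 1.000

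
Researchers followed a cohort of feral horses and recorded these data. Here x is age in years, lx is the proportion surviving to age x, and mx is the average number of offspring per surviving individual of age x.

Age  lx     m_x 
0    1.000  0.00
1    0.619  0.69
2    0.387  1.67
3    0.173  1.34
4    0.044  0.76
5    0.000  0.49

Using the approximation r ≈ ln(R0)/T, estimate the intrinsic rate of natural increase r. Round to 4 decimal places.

R0 = Σ lx·mx = 0 + 0.42711 + 0.64629 + 0.23182 + 0.03344 + 0 = 1.33866
Σ x·lx·mx = 2.54891; T = 2.54891/1.33866 = 1.90408…
r ≈ ln(R0)/T = ln(1.33866)/1.90408… = 0.153181… → 0.1532

0.1532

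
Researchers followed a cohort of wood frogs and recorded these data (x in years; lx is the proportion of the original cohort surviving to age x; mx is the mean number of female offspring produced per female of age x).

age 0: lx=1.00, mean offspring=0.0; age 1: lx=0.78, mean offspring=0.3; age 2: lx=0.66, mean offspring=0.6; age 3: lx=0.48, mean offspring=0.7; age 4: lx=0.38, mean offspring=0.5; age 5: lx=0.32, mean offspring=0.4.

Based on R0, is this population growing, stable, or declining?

growing

R0 = Σ lx·mx = 0 + 0.234 + 0.396 + 0.336 + 0.19 + 0.128 = 1.284
R0 > 1, so the population is growing.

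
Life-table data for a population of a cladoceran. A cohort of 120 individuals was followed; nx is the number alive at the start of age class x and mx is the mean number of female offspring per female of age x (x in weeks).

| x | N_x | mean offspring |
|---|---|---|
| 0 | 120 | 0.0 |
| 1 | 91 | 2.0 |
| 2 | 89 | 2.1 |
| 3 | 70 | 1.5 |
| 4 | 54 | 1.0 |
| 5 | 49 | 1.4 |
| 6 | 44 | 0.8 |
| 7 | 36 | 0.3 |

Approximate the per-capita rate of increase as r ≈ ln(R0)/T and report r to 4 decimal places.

0.6280

lx = nx/n0 = nx/120: 1, 0.75833…, 0.74167…, 0.58333…, 0.45, 0.40833…, 0.36667…, 0.3
R0 = Σ lx·mx = 0 + 1.51667… + 1.5575… + 0.875… + 0.45 + 0.57167… + 0.29333… + 0.09 = 5.354167…
Σ x·lx·mx = 14.305…; T = 14.305…/5.354167… = 2.67175…
r ≈ ln(R0)/T = ln(5.354167…)/2.67175… = 0.628006… → 0.6280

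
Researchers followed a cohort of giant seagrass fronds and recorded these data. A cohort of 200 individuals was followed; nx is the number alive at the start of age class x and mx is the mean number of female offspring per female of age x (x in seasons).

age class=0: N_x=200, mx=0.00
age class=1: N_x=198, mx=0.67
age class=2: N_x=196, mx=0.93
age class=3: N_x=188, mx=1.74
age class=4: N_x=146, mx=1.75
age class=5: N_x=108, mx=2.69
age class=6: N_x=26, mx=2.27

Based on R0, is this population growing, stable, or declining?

growing

lx = nx/n0 = nx/200: 1, 0.99, 0.98, 0.94, 0.73, 0.54, 0.13
R0 = Σ lx·mx = 0 + 0.6633 + 0.9114 + 1.6356 + 1.2775 + 1.4526 + 0.2951 = 6.2355
R0 > 1, so the population is growing.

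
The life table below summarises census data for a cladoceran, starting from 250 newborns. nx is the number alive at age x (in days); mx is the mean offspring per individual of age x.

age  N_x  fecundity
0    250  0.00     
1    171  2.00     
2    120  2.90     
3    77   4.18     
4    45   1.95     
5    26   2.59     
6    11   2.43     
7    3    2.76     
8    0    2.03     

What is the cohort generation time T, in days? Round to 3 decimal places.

2.421

lx = nx/n0 = nx/250: 1, 0.684, 0.48, 0.308, 0.18, 0.104, 0.044, 0.012, 0
lx·mx: 0, 1.368, 1.392, 1.28744, 0.351, 0.26936, 0.10692, 0.03312, 0 → R0 = 4.80784
x·lx·mx: 0, 1.368, 2.784, 3.86232, 1.404, 1.3468, 0.64152, 0.23184, 0 → Σ = 11.63848
T = 11.63848 / 4.80784 = 2.420729… → 2.421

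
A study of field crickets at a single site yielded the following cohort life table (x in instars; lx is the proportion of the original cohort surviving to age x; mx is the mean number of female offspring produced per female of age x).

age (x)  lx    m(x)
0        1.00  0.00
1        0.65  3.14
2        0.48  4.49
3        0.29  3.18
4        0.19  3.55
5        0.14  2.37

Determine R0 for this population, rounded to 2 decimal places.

6.12

lx·mx by age: 0, 2.041, 2.1552, 0.9222, 0.6745, 0.3318
R0 = Σ lx·mx = 6.1247 → 6.12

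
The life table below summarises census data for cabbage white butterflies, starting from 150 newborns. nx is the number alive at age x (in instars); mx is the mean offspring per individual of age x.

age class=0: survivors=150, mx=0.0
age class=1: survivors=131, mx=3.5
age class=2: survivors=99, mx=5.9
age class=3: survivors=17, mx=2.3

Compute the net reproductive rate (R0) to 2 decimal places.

lx = nx/n0 = nx/150: 1, 0.87333…, 0.66, 0.11333…
lx·mx by age: 0, 3.056667…, 3.894, 0.260667…
R0 = Σ lx·mx = 7.211333… → 7.21

7.21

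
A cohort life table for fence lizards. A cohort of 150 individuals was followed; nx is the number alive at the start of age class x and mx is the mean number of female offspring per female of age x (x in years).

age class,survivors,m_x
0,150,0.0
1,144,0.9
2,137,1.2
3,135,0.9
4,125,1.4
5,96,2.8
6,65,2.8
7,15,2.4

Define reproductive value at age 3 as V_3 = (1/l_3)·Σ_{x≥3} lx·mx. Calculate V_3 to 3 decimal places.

lx = nx/n0 = nx/150: 1, 0.96, 0.91333…, 0.9, 0.83333…, 0.64, 0.43333…, 0.1
lx·mx for x ≥ 3: 0.81, 1.166667…, 1.792, 1.213333…, 0.24 → sum = 5.222…
V_3 = 5.222… / l_3 = 5.222… / 0.9 = 5.802222… → 5.802

5.802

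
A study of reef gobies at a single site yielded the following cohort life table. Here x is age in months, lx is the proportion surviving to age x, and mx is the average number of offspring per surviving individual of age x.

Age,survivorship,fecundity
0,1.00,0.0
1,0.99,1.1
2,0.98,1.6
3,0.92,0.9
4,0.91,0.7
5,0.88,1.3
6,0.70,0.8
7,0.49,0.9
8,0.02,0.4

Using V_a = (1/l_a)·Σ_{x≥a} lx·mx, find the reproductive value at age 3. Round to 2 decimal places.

3.93

lx·mx for x ≥ 3: 0.828, 0.637, 1.144, 0.56, 0.441, 0.008 → sum = 3.618
V_3 = 3.618 / l_3 = 3.618 / 0.92 = 3.932609… → 3.93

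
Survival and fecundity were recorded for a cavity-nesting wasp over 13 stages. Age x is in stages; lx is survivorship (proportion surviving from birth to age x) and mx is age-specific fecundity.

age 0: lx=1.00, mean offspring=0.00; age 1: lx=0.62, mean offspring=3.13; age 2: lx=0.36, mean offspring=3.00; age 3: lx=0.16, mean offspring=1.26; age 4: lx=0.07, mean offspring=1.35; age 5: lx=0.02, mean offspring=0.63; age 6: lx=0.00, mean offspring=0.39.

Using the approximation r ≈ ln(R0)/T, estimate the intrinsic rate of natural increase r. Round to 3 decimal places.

R0 = Σ lx·mx = 0 + 1.9406 + 1.08 + 0.2016 + 0.0945 + 0.0126 + 0 = 3.3293
Σ x·lx·mx = 5.1464; T = 5.1464/3.3293 = 1.54579…
r ≈ ln(R0)/T = ln(3.3293)/1.54579… = 0.77809… → 0.778

0.778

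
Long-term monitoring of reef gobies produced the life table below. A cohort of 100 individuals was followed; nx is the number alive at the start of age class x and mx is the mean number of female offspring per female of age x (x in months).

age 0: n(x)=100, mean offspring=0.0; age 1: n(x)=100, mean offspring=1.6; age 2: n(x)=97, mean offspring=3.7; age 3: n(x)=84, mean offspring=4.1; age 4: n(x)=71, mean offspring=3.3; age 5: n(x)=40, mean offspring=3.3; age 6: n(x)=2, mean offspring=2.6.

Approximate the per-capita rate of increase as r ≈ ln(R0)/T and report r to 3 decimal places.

0.877

lx = nx/n0 = nx/100: 1, 1, 0.97, 0.84, 0.71, 0.4, 0.02
R0 = Σ lx·mx = 0 + 1.6 + 3.589 + 3.444 + 2.343 + 1.32 + 0.052 = 12.348
Σ x·lx·mx = 35.394; T = 35.394/12.348 = 2.86638…
r ≈ ln(R0)/T = ln(12.348)/2.86638… = 0.87689… → 0.877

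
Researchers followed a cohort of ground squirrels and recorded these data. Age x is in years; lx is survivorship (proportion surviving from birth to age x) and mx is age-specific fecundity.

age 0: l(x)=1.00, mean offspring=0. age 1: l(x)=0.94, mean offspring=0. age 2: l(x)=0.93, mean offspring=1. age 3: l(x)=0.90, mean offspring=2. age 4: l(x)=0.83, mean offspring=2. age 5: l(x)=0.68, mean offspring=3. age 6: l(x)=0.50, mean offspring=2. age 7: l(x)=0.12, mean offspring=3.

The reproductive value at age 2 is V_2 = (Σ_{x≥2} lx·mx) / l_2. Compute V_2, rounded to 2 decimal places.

8.38

lx·mx for x ≥ 2: 0.93, 1.8, 1.66, 2.04, 1, 0.36 → sum = 7.79
V_2 = 7.79 / l_2 = 7.79 / 0.93 = 8.376344… → 8.38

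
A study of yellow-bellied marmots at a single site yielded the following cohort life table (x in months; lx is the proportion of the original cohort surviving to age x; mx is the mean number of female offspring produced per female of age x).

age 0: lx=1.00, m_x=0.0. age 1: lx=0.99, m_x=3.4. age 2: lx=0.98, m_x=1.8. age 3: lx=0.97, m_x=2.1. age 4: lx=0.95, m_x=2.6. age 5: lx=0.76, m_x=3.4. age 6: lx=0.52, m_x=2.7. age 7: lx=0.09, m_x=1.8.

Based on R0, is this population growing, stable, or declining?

growing

R0 = Σ lx·mx = 0 + 3.366 + 1.764 + 2.037 + 2.47 + 2.584 + 1.404 + 0.162 = 13.787
R0 > 1, so the population is growing.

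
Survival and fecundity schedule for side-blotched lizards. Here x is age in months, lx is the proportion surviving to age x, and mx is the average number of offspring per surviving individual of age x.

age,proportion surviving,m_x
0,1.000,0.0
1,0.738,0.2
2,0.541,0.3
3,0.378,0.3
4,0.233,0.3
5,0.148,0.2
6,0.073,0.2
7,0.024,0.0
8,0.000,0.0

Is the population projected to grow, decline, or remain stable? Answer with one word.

declining

R0 = Σ lx·mx = 0 + 0.1476 + 0.1623 + 0.1134 + 0.0699 + 0.0296 + 0.0146 + 0 + 0 = 0.5374
R0 < 1, so the population is declining.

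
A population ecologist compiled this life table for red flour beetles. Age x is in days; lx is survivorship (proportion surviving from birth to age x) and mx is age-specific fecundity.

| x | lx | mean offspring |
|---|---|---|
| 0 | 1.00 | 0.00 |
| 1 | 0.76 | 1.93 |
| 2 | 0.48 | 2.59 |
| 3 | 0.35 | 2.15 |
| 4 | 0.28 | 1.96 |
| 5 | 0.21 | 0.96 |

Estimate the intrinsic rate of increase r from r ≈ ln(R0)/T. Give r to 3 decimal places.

R0 = Σ lx·mx = 0 + 1.4668 + 1.2432 + 0.7525 + 0.5488 + 0.2016 = 4.2129
Σ x·lx·mx = 9.4139; T = 9.4139/4.2129 = 2.23454…
r ≈ ln(R0)/T = ln(4.2129)/2.23454… = 0.6436… → 0.644

0.644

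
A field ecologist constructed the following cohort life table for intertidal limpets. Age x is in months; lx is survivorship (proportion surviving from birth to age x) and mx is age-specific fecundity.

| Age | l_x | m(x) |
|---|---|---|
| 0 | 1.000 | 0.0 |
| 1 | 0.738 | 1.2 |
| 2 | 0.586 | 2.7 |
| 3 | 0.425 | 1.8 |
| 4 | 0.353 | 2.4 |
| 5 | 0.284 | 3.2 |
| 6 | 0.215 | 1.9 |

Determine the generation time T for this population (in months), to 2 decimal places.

3.10

lx·mx: 0, 0.8856, 1.5822, 0.765, 0.8472, 0.9088, 0.4085 → R0 = 5.3973
x·lx·mx: 0, 0.8856, 3.1644, 2.295, 3.3888, 4.544, 2.451 → Σ = 16.7288
T = 16.7288 / 5.3973 = 3.099476… → 3.10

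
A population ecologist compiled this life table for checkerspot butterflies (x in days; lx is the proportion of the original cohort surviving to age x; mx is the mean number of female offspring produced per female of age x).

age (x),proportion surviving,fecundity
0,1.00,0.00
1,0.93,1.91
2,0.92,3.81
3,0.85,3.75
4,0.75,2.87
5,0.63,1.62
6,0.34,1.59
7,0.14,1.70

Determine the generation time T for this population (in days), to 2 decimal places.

lx·mx: 0, 1.7763, 3.5052, 3.1875, 2.1525, 1.0206, 0.5406, 0.238 → R0 = 12.4207
x·lx·mx: 0, 1.7763, 7.0104, 9.5625, 8.61, 5.103, 3.2436, 1.666 → Σ = 36.9718
T = 36.9718 / 12.4207 = 2.976628… → 2.98

2.98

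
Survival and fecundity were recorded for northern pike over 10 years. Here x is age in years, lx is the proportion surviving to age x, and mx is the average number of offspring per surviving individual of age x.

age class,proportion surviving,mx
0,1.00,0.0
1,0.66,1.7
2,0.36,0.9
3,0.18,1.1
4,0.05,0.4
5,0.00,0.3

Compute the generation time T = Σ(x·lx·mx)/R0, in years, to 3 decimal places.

1.469

lx·mx: 0, 1.122, 0.324, 0.198, 0.02, 0 → R0 = 1.664
x·lx·mx: 0, 1.122, 0.648, 0.594, 0.08, 0 → Σ = 2.444
T = 2.444 / 1.664 = 1.46875 → 1.469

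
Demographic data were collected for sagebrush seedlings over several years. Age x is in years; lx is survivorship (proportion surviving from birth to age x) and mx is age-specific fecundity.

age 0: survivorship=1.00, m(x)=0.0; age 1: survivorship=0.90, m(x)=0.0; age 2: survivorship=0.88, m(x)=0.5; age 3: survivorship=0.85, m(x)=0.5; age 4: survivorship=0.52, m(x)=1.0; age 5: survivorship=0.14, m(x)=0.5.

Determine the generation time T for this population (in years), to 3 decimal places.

3.151

lx·mx: 0, 0, 0.44, 0.425, 0.52, 0.07 → R0 = 1.455
x·lx·mx: 0, 0, 0.88, 1.275, 2.08, 0.35 → Σ = 4.585
T = 4.585 / 1.455 = 3.151203… → 3.151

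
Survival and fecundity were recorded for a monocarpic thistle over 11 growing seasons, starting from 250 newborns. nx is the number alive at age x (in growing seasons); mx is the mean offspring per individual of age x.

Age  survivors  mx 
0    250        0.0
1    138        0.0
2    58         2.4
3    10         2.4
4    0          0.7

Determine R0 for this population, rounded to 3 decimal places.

0.653

lx = nx/n0 = nx/250: 1, 0.552, 0.232, 0.04, 0
lx·mx by age: 0, 0, 0.5568, 0.096, 0
R0 = Σ lx·mx = 0.6528 → 0.653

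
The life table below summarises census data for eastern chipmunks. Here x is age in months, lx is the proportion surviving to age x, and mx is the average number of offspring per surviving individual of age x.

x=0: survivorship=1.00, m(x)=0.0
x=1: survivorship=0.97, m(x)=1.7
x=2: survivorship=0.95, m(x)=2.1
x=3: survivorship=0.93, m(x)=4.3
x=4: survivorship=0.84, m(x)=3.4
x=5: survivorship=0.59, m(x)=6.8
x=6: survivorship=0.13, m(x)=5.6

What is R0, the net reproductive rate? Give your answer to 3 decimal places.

lx·mx by age: 0, 1.649, 1.995, 3.999, 2.856, 4.012, 0.728
R0 = Σ lx·mx = 15.239 → 15.239

15.239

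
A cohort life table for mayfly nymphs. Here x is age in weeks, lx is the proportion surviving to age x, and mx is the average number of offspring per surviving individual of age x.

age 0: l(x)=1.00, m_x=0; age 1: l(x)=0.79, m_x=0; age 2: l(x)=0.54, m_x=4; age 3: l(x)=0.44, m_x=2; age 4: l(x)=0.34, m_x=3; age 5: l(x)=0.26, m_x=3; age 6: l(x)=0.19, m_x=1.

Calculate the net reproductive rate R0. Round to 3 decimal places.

lx·mx by age: 0, 0, 2.16, 0.88, 1.02, 0.78, 0.19
R0 = Σ lx·mx = 5.03 → 5.030

5.030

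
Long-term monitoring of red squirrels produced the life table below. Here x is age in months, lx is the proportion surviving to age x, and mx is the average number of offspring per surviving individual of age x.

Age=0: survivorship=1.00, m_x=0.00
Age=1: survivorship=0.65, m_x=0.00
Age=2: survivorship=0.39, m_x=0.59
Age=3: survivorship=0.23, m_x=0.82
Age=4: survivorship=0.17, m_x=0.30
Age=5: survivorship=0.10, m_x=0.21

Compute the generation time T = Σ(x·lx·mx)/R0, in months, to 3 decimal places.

lx·mx: 0, 0, 0.2301, 0.1886, 0.051, 0.021 → R0 = 0.4907
x·lx·mx: 0, 0, 0.4602, 0.5658, 0.204, 0.105 → Σ = 1.335
T = 1.335 / 0.4907 = 2.720603… → 2.721

2.721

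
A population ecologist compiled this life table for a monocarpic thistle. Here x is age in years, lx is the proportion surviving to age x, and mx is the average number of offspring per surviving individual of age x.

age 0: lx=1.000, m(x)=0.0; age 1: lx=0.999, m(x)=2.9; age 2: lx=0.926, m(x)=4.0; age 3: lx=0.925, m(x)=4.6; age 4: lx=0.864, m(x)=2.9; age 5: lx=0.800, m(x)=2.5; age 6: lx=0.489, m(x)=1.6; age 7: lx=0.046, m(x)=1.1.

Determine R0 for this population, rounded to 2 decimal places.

16.19

lx·mx by age: 0, 2.8971, 3.704, 4.255, 2.5056, 2, 0.7824, 0.0506
R0 = Σ lx·mx = 16.1947 → 16.19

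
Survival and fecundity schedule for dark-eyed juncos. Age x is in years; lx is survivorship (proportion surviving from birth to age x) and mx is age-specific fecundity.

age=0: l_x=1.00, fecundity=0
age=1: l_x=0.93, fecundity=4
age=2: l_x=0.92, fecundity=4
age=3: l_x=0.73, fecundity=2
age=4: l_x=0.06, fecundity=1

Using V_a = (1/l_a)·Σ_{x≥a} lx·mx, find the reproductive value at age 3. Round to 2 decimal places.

2.08

lx·mx for x ≥ 3: 1.46, 0.06 → sum = 1.52
V_3 = 1.52 / l_3 = 1.52 / 0.73 = 2.082192… → 2.08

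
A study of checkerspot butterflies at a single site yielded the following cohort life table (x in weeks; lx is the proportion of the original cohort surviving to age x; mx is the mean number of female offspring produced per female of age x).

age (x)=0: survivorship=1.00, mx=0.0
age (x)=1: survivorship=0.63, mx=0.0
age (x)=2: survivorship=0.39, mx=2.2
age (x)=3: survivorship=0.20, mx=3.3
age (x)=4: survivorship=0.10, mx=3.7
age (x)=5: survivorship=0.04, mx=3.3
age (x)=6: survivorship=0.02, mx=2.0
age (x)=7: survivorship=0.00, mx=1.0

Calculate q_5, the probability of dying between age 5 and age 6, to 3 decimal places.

0.500

q_5 = (l_5 − l_6) / l_5 = (0.04 − 0.02) / 0.04
     = 0.02 / 0.04 = 0.5 → 0.500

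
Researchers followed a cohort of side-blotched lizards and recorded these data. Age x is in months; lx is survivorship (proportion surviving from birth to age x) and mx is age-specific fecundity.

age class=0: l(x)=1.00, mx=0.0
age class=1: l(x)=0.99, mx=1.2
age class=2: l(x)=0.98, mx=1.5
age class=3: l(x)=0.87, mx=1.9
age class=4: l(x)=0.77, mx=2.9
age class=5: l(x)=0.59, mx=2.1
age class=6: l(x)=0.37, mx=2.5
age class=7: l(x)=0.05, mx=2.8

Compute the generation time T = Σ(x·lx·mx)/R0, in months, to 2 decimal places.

3.47

lx·mx: 0, 1.188, 1.47, 1.653, 2.233, 1.239, 0.925, 0.14 → R0 = 8.848
x·lx·mx: 0, 1.188, 2.94, 4.959, 8.932, 6.195, 5.55, 0.98 → Σ = 30.744
T = 30.744 / 8.848 = 3.474684… → 3.47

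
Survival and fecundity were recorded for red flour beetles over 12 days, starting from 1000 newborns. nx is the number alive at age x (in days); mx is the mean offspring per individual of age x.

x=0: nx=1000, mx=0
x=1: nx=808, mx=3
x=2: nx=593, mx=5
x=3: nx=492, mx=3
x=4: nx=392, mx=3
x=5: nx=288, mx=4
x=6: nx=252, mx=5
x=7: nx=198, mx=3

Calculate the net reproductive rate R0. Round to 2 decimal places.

11.05

lx = nx/n0 = nx/1000: 1, 0.808, 0.593, 0.492, 0.392, 0.288, 0.252, 0.198
lx·mx by age: 0, 2.424, 2.965, 1.476, 1.176, 1.152, 1.26, 0.594
R0 = Σ lx·mx = 11.047 → 11.05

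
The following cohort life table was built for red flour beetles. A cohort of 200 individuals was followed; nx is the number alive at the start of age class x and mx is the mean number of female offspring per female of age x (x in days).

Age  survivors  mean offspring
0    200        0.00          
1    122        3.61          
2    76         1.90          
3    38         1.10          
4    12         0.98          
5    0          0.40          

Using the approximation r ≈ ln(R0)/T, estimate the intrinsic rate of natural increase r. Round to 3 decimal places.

lx = nx/n0 = nx/200: 1, 0.61, 0.38, 0.19, 0.06, 0
R0 = Σ lx·mx = 0 + 2.2021 + 0.722 + 0.209 + 0.0588 + 0 = 3.1919
Σ x·lx·mx = 4.5083; T = 4.5083/3.1919 = 1.41242…
r ≈ ln(R0)/T = ln(3.1919)/1.41242… = 0.82172… → 0.822

0.822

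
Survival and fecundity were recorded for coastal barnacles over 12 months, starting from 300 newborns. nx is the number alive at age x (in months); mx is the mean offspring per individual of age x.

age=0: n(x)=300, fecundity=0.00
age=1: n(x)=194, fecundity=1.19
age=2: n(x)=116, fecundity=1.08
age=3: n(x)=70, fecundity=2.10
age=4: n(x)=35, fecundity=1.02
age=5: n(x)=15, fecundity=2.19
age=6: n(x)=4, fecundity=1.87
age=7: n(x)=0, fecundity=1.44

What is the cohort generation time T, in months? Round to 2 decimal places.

lx = nx/n0 = nx/300: 1, 0.64667…, 0.38667…, 0.23333…, 0.11667…, 0.05, 0.01333…, 0
lx·mx: 0, 0.769533…, 0.4176…, 0.49…, 0.119…, 0.1095, 0.024933…, 0 → R0 = 1.930567…
x·lx·mx: 0, 0.769533…, 0.8352…, 1.47…, 0.476…, 0.5475, 0.1496…, 0 → Σ = 4.247833…
T = 4.247833… / 1.930567… = 2.200304… → 2.20

2.20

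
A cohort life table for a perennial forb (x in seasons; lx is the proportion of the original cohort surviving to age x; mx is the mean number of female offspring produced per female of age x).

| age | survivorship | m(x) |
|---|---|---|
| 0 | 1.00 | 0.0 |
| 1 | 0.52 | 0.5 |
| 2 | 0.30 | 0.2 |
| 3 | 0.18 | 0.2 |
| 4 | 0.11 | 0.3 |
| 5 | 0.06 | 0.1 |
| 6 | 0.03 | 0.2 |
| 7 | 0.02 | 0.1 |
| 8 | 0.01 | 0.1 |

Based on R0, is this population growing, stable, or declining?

declining

R0 = Σ lx·mx = 0 + 0.26 + 0.06 + 0.036 + 0.033 + 0.006 + 0.006 + 0.002 + 0.001 = 0.404
R0 < 1, so the population is declining.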